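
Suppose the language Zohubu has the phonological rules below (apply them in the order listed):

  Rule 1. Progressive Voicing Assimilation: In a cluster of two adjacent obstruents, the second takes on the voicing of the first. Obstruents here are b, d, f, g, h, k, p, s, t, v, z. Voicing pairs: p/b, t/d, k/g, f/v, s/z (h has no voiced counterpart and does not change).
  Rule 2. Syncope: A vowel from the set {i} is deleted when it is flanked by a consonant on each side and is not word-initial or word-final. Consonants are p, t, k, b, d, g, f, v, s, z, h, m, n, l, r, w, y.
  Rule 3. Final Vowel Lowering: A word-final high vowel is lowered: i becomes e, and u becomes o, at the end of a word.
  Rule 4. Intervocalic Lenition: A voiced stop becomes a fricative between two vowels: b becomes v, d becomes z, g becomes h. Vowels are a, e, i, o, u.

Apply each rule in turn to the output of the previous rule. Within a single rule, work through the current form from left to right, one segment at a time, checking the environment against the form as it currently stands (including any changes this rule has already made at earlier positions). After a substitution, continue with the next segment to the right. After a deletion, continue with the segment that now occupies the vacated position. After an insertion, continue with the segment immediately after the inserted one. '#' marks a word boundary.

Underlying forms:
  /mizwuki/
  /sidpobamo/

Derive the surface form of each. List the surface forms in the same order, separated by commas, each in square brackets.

/mizwuki/:
  Rule 1 Progressive Voicing Assimilation: no change — [mizwuki]
  Rule 2 Syncope: [mizwuki] → [mzwuki]
  Rule 3 Final Vowel Lowering: [mzwuki] → [mzwuke]
  Rule 4 Intervocalic Lenition: no change — [mzwuke]
/sidpobamo/:
  Rule 1 Progressive Voicing Assimilation: [sidpobamo] → [sidbobamo]
  Rule 2 Syncope: [sidbobamo] → [sdbobamo]
  Rule 3 Final Vowel Lowering: no change — [sdbobamo]
  Rule 4 Intervocalic Lenition: [sdbobamo] → [sdbovamo]

[mzwuke], [sdbovamo]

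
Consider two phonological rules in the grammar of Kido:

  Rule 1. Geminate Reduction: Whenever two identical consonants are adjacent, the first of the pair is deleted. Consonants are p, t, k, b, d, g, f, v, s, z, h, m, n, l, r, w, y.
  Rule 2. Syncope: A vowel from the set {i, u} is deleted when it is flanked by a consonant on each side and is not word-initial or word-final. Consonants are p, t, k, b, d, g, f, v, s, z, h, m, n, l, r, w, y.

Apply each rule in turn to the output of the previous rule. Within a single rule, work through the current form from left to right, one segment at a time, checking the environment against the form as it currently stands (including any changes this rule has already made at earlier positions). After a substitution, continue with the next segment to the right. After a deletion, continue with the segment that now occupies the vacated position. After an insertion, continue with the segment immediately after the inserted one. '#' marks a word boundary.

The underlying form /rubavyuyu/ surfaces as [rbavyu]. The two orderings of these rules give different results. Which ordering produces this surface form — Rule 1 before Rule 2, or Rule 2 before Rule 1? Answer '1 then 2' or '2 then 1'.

2 then 1

Order 1 then 2:
  1 Geminate Reduction: no change — [rubavyuyu]
  2 Syncope: [rubavyuyu] → [rbavyyu]
  result: [rbavyyu]
Order 2 then 1:
  2 Syncope: [rubavyuyu] → [rbavyyu]
  1 Geminate Reduction: [rbavyyu] → [rbavyu]
  result: [rbavyu]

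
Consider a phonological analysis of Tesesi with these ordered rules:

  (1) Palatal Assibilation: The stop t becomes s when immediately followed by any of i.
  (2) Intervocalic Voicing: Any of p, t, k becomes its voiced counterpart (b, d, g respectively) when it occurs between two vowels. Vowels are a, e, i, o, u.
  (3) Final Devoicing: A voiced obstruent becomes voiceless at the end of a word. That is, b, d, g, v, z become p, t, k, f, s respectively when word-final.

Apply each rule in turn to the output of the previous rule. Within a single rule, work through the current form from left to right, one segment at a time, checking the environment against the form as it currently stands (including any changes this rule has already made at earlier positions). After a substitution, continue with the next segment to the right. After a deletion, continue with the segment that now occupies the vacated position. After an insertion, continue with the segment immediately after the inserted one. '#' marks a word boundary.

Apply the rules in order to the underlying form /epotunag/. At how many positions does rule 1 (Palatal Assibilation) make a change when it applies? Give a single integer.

0

(1) Palatal Assibilation: no change — [epotunag]
(2) Intervocalic Voicing: [epotunag] → [ebodunag]
(3) Final Devoicing: [ebodunag] → [ebodunak]
Rule 1 changed 0 position(s).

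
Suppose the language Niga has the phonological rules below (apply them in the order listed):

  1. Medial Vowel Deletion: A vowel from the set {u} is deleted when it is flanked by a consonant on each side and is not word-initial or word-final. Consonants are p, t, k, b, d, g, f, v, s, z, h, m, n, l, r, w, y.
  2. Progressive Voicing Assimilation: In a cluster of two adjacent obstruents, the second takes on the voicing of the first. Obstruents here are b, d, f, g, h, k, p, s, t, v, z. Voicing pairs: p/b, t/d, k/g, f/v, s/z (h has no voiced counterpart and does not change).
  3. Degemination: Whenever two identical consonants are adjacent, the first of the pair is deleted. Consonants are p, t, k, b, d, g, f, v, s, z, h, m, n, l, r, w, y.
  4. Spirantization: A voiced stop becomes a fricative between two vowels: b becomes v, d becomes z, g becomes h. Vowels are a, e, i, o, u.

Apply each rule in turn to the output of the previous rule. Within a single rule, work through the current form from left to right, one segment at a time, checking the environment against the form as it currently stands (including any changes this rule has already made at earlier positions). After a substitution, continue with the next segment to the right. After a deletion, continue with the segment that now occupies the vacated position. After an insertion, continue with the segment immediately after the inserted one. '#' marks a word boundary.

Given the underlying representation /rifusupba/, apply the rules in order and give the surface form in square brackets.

[rifspa]

1 Medial Vowel Deletion: [rifusupba] → [rifspba]
2 Progressive Voicing Assimilation: [rifspba] → [rifsppa]
3 Degemination: [rifsppa] → [rifspa]
4 Spirantization: no change — [rifspa]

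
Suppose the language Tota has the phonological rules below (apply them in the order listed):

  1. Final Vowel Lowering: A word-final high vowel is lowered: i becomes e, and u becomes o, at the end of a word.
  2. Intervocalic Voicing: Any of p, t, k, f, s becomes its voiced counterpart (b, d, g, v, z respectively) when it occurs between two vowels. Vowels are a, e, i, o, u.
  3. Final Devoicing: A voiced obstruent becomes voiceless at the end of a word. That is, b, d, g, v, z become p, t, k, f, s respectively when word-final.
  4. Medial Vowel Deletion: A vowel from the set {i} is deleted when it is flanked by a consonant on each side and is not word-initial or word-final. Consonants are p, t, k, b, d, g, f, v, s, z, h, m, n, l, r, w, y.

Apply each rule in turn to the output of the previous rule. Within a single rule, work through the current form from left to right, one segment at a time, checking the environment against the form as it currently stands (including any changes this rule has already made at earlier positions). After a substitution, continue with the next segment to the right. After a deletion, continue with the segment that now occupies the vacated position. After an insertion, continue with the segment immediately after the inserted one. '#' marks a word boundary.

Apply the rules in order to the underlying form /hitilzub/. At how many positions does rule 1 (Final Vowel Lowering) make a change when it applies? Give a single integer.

0

1 Final Vowel Lowering: no change — [hitilzub]
2 Intervocalic Voicing: [hitilzub] → [hidilzub]
3 Final Devoicing: [hidilzub] → [hidilzup]
4 Medial Vowel Deletion: [hidilzup] → [hdlzup]
Rule 1 changed 0 position(s).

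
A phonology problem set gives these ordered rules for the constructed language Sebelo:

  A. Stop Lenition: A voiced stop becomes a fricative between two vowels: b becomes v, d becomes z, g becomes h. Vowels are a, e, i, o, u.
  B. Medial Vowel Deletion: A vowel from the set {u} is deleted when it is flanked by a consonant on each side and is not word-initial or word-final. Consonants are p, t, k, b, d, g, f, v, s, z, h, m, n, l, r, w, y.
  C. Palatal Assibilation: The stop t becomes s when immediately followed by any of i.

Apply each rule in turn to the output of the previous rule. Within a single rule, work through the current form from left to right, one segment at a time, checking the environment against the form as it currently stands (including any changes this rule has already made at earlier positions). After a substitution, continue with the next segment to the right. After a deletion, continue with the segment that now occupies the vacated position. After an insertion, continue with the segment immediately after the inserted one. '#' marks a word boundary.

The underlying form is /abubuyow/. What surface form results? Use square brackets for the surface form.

[avvyow]

A Stop Lenition: [abubuyow] → [avuvuyow]
B Medial Vowel Deletion: [avuvuyow] → [avvyow]
C Palatal Assibilation: no change — [avvyow]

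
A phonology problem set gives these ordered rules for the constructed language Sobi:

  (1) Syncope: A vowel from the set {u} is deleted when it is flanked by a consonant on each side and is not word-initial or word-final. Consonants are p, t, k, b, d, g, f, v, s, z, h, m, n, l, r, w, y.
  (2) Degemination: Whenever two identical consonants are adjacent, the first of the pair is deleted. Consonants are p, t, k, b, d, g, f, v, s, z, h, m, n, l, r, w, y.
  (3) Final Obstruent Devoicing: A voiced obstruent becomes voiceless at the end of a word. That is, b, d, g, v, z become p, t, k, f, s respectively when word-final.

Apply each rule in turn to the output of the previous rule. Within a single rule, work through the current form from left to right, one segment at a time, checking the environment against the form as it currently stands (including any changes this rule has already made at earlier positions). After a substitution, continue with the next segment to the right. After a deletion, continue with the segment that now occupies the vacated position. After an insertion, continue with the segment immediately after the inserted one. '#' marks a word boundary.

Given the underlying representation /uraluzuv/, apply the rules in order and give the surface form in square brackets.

[uralzf]

(1) Syncope: [uraluzuv] → [uralzv]
(2) Degemination: no change — [uralzv]
(3) Final Obstruent Devoicing: [uralzv] → [uralzf]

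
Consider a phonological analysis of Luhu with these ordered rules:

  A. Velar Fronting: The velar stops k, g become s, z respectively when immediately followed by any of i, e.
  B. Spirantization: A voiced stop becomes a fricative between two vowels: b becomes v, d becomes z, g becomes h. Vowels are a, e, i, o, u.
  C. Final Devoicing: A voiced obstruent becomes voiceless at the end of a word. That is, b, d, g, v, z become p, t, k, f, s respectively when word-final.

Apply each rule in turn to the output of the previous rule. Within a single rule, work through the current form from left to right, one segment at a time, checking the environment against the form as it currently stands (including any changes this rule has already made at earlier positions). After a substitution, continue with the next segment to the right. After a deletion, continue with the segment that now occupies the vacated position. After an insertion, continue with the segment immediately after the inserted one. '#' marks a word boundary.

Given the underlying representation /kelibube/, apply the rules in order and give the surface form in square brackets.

A Velar Fronting: [kelibube] → [selibube]
B Spirantization: [selibube] → [selivuve]
C Final Devoicing: no change — [selivuve]

[selivuve]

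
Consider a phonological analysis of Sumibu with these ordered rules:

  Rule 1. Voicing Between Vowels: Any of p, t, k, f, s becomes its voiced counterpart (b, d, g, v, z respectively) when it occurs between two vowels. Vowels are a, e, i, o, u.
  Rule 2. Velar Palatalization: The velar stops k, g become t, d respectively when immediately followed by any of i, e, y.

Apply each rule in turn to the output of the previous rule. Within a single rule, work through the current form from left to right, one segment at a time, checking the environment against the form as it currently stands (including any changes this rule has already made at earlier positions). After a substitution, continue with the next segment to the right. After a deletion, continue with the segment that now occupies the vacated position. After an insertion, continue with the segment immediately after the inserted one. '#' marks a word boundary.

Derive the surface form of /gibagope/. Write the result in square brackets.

Rule 1 Voicing Between Vowels: [gibagope] → [gibagobe]
Rule 2 Velar Palatalization: [gibagobe] → [dibagobe]

[dibagobe]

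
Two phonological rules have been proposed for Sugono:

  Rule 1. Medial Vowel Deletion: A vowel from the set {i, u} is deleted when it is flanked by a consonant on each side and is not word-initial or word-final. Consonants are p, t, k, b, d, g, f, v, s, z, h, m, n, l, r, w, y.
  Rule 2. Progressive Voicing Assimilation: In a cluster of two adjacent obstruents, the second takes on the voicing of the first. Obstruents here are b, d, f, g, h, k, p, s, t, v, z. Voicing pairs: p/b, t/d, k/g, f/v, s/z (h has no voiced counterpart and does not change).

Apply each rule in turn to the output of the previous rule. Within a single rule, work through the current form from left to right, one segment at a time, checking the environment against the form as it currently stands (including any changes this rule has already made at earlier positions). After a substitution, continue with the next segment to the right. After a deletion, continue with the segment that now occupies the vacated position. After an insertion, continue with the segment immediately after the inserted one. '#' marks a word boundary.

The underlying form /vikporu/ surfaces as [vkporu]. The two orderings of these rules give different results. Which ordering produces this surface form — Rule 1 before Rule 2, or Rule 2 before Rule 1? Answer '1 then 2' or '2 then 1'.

Order 1 then 2:
  1 Medial Vowel Deletion: [vikporu] → [vkporu]
  2 Progressive Voicing Assimilation: [vkporu] → [vgboru]
  result: [vgboru]
Order 2 then 1:
  2 Progressive Voicing Assimilation: no change — [vikporu]
  1 Medial Vowel Deletion: [vikporu] → [vkporu]
  result: [vkporu]

2 then 1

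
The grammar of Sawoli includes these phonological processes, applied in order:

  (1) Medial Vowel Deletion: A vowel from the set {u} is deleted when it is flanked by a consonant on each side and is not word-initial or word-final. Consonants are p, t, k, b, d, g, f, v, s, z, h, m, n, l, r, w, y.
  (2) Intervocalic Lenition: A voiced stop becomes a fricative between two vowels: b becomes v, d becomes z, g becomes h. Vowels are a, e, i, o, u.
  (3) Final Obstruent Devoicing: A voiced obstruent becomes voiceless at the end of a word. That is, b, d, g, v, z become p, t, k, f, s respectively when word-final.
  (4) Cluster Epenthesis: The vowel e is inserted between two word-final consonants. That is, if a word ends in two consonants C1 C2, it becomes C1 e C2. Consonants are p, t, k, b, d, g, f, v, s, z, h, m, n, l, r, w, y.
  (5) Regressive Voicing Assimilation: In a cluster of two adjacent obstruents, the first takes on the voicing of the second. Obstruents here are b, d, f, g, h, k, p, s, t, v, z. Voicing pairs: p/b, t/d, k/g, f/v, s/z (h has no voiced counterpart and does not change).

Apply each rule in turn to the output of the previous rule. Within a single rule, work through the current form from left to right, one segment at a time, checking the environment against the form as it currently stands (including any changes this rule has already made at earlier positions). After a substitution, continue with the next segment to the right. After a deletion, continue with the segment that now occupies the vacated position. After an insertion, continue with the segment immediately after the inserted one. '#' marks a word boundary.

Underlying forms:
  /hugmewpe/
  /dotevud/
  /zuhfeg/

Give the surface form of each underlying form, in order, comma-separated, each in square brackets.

/hugmewpe/:
  (1) Medial Vowel Deletion: [hugmewpe] → [hgmewpe]
  (2) Intervocalic Lenition: no change — [hgmewpe]
  (3) Final Obstruent Devoicing: no change — [hgmewpe]
  (4) Cluster Epenthesis: no change — [hgmewpe]
  (5) Regressive Voicing Assimilation: no change — [hgmewpe]
/dotevud/:
  (1) Medial Vowel Deletion: [dotevud] → [dotevd]
  (2) Intervocalic Lenition: no change — [dotevd]
  (3) Final Obstruent Devoicing: [dotevd] → [dotevt]
  (4) Cluster Epenthesis: [dotevt] → [dotevet]
  (5) Regressive Voicing Assimilation: no change — [dotevet]
/zuhfeg/:
  (1) Medial Vowel Deletion: [zuhfeg] → [zhfeg]
  (2) Intervocalic Lenition: no change — [zhfeg]
  (3) Final Obstruent Devoicing: [zhfeg] → [zhfek]
  (4) Cluster Epenthesis: no change — [zhfek]
  (5) Regressive Voicing Assimilation: [zhfek] → [shfek]

[hgmewpe], [dotevet], [shfek]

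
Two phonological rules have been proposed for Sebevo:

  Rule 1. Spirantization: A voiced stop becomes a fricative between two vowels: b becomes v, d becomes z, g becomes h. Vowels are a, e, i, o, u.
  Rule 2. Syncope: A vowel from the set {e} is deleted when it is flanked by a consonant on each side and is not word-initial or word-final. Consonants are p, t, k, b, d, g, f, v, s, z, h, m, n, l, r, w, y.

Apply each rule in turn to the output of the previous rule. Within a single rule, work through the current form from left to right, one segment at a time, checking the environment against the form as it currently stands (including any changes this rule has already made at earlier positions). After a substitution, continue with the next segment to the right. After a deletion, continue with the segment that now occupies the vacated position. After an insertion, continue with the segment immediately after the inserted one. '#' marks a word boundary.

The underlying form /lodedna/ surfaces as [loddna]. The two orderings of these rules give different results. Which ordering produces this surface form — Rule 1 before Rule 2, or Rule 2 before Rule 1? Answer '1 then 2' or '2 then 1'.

2 then 1

Order 1 then 2:
  1 Spirantization: [lodedna] → [lozedna]
  2 Syncope: [lozedna] → [lozdna]
  result: [lozdna]
Order 2 then 1:
  2 Syncope: [lodedna] → [loddna]
  1 Spirantization: no change — [loddna]
  result: [loddna]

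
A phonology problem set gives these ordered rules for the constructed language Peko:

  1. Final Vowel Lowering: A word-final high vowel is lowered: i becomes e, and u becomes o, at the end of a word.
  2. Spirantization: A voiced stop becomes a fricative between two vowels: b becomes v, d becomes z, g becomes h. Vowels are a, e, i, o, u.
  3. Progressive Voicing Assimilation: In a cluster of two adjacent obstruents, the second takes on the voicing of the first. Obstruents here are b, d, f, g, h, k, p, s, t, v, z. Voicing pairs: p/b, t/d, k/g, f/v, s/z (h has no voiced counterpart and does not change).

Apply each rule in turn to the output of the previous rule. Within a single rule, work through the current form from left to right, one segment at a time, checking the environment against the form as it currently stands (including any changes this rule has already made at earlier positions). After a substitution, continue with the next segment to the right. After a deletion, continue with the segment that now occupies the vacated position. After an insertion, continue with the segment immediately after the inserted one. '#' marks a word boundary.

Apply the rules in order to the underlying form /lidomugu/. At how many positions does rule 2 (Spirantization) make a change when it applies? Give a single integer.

1 Final Vowel Lowering: [lidomugu] → [lidomugo]
2 Spirantization: [lidomugo] → [lizomuho]
3 Progressive Voicing Assimilation: no change — [lizomuho]
Rule 2 changed 2 position(s).

2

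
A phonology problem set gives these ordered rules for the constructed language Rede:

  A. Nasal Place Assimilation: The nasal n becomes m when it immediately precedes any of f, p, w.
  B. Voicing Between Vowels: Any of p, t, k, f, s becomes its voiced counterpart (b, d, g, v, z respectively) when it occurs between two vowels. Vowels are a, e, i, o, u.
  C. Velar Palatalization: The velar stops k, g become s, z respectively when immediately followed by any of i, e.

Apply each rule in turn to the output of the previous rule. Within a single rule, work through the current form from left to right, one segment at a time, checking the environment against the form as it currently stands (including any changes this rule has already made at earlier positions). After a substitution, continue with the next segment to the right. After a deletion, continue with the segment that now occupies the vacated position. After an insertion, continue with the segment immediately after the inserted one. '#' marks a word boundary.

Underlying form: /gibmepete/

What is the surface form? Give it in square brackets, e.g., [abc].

[zibmebede]

A Nasal Place Assimilation: no change — [gibmepete]
B Voicing Between Vowels: [gibmepete] → [gibmebede]
C Velar Palatalization: [gibmebede] → [zibmebede]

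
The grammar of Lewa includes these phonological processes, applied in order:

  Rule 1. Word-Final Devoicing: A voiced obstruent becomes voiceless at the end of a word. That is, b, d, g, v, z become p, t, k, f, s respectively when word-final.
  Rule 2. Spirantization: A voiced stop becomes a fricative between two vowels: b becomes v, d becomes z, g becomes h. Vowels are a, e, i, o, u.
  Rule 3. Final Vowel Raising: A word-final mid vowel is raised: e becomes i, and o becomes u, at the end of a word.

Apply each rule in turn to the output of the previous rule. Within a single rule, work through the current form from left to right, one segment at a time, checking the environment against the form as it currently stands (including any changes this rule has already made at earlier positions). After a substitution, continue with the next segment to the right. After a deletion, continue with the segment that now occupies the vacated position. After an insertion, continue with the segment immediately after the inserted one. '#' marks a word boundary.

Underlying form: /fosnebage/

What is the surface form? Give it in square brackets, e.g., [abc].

Rule 1 Word-Final Devoicing: no change — [fosnebage]
Rule 2 Spirantization: [fosnebage] → [fosnevahe]
Rule 3 Final Vowel Raising: [fosnevahe] → [fosnevahi]

[fosnevahi]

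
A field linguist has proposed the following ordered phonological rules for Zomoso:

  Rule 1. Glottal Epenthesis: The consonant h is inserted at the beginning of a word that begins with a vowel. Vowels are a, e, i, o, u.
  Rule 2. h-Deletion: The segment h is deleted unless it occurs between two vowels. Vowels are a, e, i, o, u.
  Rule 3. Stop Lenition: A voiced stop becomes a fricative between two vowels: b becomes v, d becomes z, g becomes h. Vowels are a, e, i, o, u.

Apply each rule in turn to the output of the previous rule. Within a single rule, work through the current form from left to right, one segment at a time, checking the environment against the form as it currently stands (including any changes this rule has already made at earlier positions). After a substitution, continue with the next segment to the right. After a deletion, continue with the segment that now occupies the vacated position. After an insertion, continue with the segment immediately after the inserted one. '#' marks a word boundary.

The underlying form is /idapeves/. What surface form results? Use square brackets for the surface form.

Rule 1 Glottal Epenthesis: [idapeves] → [hidapeves]
Rule 2 h-Deletion: [hidapeves] → [idapeves]
Rule 3 Stop Lenition: [idapeves] → [izapeves]

[izapeves]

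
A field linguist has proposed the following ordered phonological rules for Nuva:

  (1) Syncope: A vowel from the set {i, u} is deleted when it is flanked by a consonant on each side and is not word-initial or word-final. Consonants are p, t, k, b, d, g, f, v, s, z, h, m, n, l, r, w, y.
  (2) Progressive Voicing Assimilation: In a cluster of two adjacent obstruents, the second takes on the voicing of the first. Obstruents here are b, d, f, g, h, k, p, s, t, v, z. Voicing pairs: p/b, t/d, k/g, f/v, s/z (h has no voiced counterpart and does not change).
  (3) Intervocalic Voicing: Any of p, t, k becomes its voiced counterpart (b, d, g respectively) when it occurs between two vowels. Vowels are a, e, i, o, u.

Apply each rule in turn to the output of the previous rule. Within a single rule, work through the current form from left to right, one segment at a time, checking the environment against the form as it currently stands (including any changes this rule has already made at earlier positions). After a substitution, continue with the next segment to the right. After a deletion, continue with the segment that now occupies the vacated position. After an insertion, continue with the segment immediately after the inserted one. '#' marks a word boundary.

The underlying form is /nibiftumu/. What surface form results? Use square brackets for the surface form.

(1) Syncope: [nibiftumu] → [nbftmu]
(2) Progressive Voicing Assimilation: [nbftmu] → [nbvdmu]
(3) Intervocalic Voicing: no change — [nbvdmu]

[nbvdmu]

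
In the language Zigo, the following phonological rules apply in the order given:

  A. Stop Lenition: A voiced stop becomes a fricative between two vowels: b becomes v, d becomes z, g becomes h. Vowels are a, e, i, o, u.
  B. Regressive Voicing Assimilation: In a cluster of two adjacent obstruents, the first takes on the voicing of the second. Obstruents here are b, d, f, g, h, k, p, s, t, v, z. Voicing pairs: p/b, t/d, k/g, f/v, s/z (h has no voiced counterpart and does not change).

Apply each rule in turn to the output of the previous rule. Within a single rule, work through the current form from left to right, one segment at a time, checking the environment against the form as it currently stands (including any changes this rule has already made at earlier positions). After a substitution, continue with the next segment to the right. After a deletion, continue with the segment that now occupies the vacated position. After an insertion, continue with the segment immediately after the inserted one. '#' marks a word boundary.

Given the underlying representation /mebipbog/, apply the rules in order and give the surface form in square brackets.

A Stop Lenition: [mebipbog] → [mevipbog]
B Regressive Voicing Assimilation: [mevipbog] → [mevibbog]

[mevibbog]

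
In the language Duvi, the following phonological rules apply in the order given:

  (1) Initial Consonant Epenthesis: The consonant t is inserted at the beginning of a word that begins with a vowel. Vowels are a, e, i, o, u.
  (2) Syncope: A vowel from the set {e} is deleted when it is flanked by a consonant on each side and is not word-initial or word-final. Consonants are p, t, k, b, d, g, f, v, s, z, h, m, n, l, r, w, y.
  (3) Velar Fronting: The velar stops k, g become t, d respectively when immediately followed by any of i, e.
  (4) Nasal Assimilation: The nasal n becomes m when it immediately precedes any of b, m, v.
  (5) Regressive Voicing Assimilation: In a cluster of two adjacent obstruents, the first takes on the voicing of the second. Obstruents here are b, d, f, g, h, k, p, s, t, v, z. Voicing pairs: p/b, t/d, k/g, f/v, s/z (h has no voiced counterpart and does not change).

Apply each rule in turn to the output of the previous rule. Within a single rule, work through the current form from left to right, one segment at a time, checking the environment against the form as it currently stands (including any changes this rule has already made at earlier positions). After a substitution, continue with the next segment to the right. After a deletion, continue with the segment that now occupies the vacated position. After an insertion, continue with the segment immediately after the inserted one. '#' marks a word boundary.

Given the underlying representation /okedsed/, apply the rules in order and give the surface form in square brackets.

(1) Initial Consonant Epenthesis: [okedsed] → [tokedsed]
(2) Syncope: [tokedsed] → [tokdsd]
(3) Velar Fronting: no change — [tokdsd]
(4) Nasal Assimilation: no change — [tokdsd]
(5) Regressive Voicing Assimilation: [tokdsd] → [togtzd]

[togtzd]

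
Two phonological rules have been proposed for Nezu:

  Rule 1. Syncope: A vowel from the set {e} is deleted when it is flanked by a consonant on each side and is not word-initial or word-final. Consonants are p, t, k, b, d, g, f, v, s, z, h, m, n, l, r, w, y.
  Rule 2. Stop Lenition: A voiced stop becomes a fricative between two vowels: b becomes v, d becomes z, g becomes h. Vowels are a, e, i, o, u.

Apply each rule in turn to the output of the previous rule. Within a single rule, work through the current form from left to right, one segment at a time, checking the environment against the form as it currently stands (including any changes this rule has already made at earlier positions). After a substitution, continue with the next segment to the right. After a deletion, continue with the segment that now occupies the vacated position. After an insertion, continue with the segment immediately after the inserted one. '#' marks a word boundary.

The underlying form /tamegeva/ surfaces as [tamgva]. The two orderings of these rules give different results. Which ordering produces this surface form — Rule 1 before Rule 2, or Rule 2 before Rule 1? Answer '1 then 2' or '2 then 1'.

Order 1 then 2:
  1 Syncope: [tamegeva] → [tamgva]
  2 Stop Lenition: no change — [tamgva]
  result: [tamgva]
Order 2 then 1:
  2 Stop Lenition: [tamegeva] → [tameheva]
  1 Syncope: [tameheva] → [tamhva]
  result: [tamhva]

1 then 2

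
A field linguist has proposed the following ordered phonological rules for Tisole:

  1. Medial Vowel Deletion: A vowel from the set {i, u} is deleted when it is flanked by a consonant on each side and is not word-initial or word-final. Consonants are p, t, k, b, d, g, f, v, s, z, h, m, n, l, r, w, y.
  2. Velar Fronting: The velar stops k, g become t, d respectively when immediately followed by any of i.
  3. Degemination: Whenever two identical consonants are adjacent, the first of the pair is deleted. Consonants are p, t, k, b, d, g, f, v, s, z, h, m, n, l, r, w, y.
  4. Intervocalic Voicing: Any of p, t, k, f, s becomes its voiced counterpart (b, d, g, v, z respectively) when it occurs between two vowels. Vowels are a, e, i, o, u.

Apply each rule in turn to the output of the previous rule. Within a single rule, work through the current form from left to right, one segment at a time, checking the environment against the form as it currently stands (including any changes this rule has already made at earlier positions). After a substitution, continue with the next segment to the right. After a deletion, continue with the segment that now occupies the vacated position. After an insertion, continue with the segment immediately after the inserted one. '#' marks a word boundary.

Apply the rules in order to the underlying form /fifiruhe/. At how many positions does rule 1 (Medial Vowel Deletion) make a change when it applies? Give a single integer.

3

1 Medial Vowel Deletion: [fifiruhe] → [ffrhe]
2 Velar Fronting: no change — [ffrhe]
3 Degemination: [ffrhe] → [frhe]
4 Intervocalic Voicing: no change — [frhe]
Rule 1 changed 3 position(s).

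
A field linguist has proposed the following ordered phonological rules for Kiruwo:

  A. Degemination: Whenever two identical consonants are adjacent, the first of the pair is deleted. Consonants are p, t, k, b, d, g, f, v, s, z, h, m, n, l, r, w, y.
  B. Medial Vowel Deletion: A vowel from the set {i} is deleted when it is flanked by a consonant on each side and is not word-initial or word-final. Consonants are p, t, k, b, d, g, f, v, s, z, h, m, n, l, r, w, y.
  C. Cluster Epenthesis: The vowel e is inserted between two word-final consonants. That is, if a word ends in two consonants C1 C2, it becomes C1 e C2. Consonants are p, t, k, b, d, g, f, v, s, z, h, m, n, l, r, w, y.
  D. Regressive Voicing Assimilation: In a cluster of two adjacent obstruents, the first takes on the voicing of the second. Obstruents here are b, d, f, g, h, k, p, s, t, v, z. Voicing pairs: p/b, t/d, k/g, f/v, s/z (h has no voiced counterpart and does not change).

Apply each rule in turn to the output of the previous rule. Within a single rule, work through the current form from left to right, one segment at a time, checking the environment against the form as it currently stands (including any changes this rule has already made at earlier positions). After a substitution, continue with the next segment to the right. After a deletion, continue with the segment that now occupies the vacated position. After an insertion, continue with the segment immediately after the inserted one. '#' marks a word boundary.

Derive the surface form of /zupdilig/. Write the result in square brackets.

[zubdleg]

A Degemination: no change — [zupdilig]
B Medial Vowel Deletion: [zupdilig] → [zupdlg]
C Cluster Epenthesis: [zupdlg] → [zupdleg]
D Regressive Voicing Assimilation: [zupdleg] → [zubdleg]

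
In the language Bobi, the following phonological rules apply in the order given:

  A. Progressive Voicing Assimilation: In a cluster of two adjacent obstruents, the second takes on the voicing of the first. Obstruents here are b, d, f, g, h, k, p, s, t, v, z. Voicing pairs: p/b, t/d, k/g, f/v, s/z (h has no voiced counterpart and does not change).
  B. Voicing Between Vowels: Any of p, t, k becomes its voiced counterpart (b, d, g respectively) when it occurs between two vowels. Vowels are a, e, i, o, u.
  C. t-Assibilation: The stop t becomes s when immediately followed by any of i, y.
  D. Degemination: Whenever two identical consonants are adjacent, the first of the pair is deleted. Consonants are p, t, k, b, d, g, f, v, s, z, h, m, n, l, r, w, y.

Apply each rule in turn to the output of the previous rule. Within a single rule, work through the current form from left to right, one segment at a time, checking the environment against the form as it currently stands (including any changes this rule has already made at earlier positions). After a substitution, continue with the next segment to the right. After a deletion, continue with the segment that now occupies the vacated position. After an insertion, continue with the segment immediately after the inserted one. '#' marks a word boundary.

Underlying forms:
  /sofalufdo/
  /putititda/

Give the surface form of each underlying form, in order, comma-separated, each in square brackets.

[sofalufto], [pudidita]

/sofalufdo/:
  A Progressive Voicing Assimilation: [sofalufdo] → [sofalufto]
  B Voicing Between Vowels: no change — [sofalufto]
  C t-Assibilation: no change — [sofalufto]
  D Degemination: no change — [sofalufto]
/putititda/:
  A Progressive Voicing Assimilation: [putititda] → [putititta]
  B Voicing Between Vowels: [putititta] → [pudiditta]
  C t-Assibilation: no change — [pudiditta]
  D Degemination: [pudiditta] → [pudidita]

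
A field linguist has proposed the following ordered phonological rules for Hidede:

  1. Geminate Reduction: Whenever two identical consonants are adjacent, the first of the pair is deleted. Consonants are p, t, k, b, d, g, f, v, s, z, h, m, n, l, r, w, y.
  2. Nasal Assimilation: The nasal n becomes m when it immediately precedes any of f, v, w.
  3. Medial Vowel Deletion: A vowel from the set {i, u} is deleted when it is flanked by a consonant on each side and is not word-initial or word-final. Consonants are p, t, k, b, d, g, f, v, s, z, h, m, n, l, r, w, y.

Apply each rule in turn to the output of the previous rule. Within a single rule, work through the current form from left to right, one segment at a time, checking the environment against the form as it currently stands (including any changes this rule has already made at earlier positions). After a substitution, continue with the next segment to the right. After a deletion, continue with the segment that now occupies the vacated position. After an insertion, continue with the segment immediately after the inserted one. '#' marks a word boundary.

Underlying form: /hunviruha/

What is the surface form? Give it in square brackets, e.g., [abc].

1 Geminate Reduction: no change — [hunviruha]
2 Nasal Assimilation: [hunviruha] → [humviruha]
3 Medial Vowel Deletion: [humviruha] → [hmvrha]

[hmvrha]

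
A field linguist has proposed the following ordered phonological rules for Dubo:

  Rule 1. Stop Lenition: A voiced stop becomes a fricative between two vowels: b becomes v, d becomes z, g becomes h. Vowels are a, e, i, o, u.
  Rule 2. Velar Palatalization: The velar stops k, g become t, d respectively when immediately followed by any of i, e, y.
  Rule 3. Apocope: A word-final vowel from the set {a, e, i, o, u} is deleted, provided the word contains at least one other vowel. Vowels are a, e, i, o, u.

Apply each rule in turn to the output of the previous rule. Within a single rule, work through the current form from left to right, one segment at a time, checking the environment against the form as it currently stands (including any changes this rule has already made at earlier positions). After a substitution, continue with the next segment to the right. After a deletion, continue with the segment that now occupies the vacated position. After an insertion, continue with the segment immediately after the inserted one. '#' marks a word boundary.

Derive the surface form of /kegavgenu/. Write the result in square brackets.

[tehavden]

Rule 1 Stop Lenition: [kegavgenu] → [kehavgenu]
Rule 2 Velar Palatalization: [kehavgenu] → [tehavdenu]
Rule 3 Apocope: [tehavdenu] → [tehavden]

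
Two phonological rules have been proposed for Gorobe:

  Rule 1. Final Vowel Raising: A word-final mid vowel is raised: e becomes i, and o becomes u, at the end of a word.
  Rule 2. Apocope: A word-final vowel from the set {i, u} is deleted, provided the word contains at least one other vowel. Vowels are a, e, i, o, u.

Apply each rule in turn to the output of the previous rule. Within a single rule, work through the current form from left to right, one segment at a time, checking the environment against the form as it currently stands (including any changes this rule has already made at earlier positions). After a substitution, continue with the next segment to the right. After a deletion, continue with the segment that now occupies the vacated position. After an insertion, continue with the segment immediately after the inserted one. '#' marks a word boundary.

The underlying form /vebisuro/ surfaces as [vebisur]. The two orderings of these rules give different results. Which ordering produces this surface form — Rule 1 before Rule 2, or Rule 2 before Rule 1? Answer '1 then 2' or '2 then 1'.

1 then 2

Order 1 then 2:
  1 Final Vowel Raising: [vebisuro] → [vebisuru]
  2 Apocope: [vebisuru] → [vebisur]
  result: [vebisur]
Order 2 then 1:
  2 Apocope: no change — [vebisuro]
  1 Final Vowel Raising: [vebisuro] → [vebisuru]
  result: [vebisuru]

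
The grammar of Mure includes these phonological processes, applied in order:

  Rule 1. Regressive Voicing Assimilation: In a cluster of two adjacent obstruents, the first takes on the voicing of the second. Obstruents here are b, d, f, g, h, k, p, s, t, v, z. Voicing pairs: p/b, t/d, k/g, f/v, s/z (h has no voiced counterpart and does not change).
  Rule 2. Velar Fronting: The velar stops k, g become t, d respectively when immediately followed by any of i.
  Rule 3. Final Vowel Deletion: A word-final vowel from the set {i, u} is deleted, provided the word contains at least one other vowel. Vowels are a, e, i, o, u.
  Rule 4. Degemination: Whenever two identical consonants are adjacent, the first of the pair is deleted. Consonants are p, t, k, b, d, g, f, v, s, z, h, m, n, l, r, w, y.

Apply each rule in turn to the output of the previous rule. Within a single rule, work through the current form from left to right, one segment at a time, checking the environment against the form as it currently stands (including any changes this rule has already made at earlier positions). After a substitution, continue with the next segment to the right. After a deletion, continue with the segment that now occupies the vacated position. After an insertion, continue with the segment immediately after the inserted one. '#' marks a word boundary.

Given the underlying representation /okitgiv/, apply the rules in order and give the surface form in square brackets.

[otidiv]

Rule 1 Regressive Voicing Assimilation: [okitgiv] → [okidgiv]
Rule 2 Velar Fronting: [okidgiv] → [otiddiv]
Rule 3 Final Vowel Deletion: no change — [otiddiv]
Rule 4 Degemination: [otiddiv] → [otidiv]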